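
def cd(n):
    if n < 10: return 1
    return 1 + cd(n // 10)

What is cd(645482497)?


cd(645482497) = 1 + cd(64548249)
cd(64548249) = 1 + cd(6454824)
cd(6454824) = 1 + cd(645482)
cd(645482) = 1 + cd(64548)
cd(64548) = 1 + cd(6454)
cd(6454) = 1 + cd(645)
cd(645) = 1 + cd(64)
cd(64) = 1 + cd(6)
cd(6) = 1  (base case: 6 < 10)
Unwinding: 1 + 1 + 1 + 1 + 1 + 1 + 1 + 1 + 1 = 9

9


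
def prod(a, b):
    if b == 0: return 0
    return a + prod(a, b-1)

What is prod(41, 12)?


prod(41, 12) = 41 + prod(41, 11)
prod(41, 11) = 41 + prod(41, 10)
prod(41, 10) = 41 + prod(41, 9)
prod(41, 9) = 41 + prod(41, 8)
prod(41, 8) = 41 + prod(41, 7)
prod(41, 7) = 41 + prod(41, 6)
prod(41, 6) = 41 + prod(41, 5)
prod(41, 5) = 41 + prod(41, 4)
prod(41, 4) = 41 + prod(41, 3)
prod(41, 3) = 41 + prod(41, 2)
prod(41, 2) = 41 + prod(41, 1)
prod(41, 1) = 41 + prod(41, 0)
prod(41, 0) = 0  (base case)
Total: 41 + 41 + 41 + 41 + 41 + 41 + 41 + 41 + 41 + 41 + 41 + 41 + 0 = 492

492


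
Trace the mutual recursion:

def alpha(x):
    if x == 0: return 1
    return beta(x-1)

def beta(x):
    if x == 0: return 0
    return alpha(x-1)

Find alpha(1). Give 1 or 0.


alpha(1) = beta(0)
beta(0) = 0  (base case)
Result: 0

0


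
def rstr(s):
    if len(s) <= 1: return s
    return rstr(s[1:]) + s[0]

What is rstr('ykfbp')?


rstr('ykfbp') = rstr('kfbp') + 'y'
rstr('kfbp') = rstr('fbp') + 'k'
rstr('fbp') = rstr('bp') + 'f'
rstr('bp') = rstr('p') + 'b'
rstr('p') = 'p'  (base case)
Concatenating: 'p' + 'b' + 'f' + 'k' + 'y' = 'pbfky'

pbfky


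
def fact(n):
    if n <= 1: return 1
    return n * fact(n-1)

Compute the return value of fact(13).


fact(13)
= 13 * fact(12)
= 13 * 12 * fact(11)
= 13 * 12 * 11 * fact(10)
= 13 * 12 * 11 * 10 * fact(9)
= 13 * 12 * 11 * 10 * 9 * fact(8)
= 13 * 12 * 11 * 10 * 9 * 8 * fact(7)
= 13 * 12 * 11 * 10 * 9 * 8 * 7 * fact(6)
= 13 * 12 * 11 * 10 * 9 * 8 * 7 * 6 * fact(5)
= 13 * 12 * 11 * 10 * 9 * 8 * 7 * 6 * 5 * fact(4)
= 13 * 12 * 11 * 10 * 9 * 8 * 7 * 6 * 5 * 4 * fact(3)
= 13 * 12 * 11 * 10 * 9 * 8 * 7 * 6 * 5 * 4 * 3 * fact(2)
= 13 * 12 * 11 * 10 * 9 * 8 * 7 * 6 * 5 * 4 * 3 * 2 * fact(1)
= 13 * 12 * 11 * 10 * 9 * 8 * 7 * 6 * 5 * 4 * 3 * 2 * 1
= 6227020800

6227020800


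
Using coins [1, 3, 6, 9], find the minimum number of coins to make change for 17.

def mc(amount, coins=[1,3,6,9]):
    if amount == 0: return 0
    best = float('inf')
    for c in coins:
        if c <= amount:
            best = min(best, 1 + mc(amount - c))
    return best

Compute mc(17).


Building up with DP:
mc(0) = 0
mc(1) = min(1+mc(0)=1+0=1) = 1
mc(2) = min(1+mc(1)=1+1=2) = 2
mc(3) = min(1+mc(2)=1+2=3, 1+mc(0)=1+0=1) = 1
mc(4) = min(1+mc(3)=1+1=2, 1+mc(1)=1+1=2) = 2
mc(5) = min(1+mc(4)=1+2=3, 1+mc(2)=1+2=3) = 3
mc(6) = min(1+mc(5)=1+3=4, 1+mc(3)=1+1=2, 1+mc(0)=1+0=1) = 1
mc(7) = min(1+mc(6)=1+1=2, 1+mc(4)=1+2=3, 1+mc(1)=1+1=2) = 2
mc(8) = min(1+mc(7)=1+2=3, 1+mc(5)=1+3=4, 1+mc(2)=1+2=3) = 3
mc(9) = min(1+mc(8)=1+3=4, 1+mc(6)=1+1=2, 1+mc(3)=1+1=2, 1+mc(0)=1+0=1) = 1
mc(10) = min(1+mc(9)=1+1=2, 1+mc(7)=1+2=3, 1+mc(4)=1+2=3, 1+mc(1)=1+1=2) = 2
mc(11) = min(1+mc(10)=1+2=3, 1+mc(8)=1+3=4, 1+mc(5)=1+3=4, 1+mc(2)=1+2=3) = 3
mc(12) = min(1+mc(11)=1+3=4, 1+mc(9)=1+1=2, 1+mc(6)=1+1=2, 1+mc(3)=1+1=2) = 2
mc(13) = min(1+mc(12)=1+2=3, 1+mc(10)=1+2=3, 1+mc(7)=1+2=3, 1+mc(4)=1+2=3) = 3
mc(14) = min(1+mc(13)=1+3=4, 1+mc(11)=1+3=4, 1+mc(8)=1+3=4, 1+mc(5)=1+3=4) = 4
mc(15) = min(1+mc(14)=1+4=5, 1+mc(12)=1+2=3, 1+mc(9)=1+1=2, 1+mc(6)=1+1=2) = 2
mc(16) = min(1+mc(15)=1+2=3, 1+mc(13)=1+3=4, 1+mc(10)=1+2=3, 1+mc(7)=1+2=3) = 3
mc(17) = min(1+mc(16)=1+3=4, 1+mc(14)=1+4=5, 1+mc(11)=1+3=4, 1+mc(8)=1+3=4) = 4

4


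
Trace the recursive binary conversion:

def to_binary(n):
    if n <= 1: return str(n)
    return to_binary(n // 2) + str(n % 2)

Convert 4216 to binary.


to_binary(4216) = to_binary(2108) + '0'
to_binary(2108) = to_binary(1054) + '0'
to_binary(1054) = to_binary(527) + '0'
to_binary(527) = to_binary(263) + '1'
to_binary(263) = to_binary(131) + '1'
to_binary(131) = to_binary(65) + '1'
to_binary(65) = to_binary(32) + '1'
to_binary(32) = to_binary(16) + '0'
to_binary(16) = to_binary(8) + '0'
to_binary(8) = to_binary(4) + '0'
to_binary(4) = to_binary(2) + '0'
to_binary(2) = to_binary(1) + '0'
to_binary(1) = '1'  (base case)
Concatenating: '1' + '0' + '0' + '0' + '0' + '0' + '1' + '1' + '1' + '1' + '0' + '0' + '0' = '1000001111000'

1000001111000


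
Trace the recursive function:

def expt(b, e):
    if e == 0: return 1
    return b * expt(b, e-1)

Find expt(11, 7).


expt(11, 7)
= 11 * expt(11, 6)
= 11 * 11 * expt(11, 5)
= 11 * 11 * 11 * expt(11, 4)
= 11 * 11 * 11 * 11 * expt(11, 3)
= 11 * 11 * 11 * 11 * 11 * expt(11, 2)
= 11 * 11 * 11 * 11 * 11 * 11 * expt(11, 1)
= 11 * 11 * 11 * 11 * 11 * 11 * 11 * expt(11, 0)
= 11 * 11 * 11 * 11 * 11 * 11 * 11 * 1
= 19487171

19487171


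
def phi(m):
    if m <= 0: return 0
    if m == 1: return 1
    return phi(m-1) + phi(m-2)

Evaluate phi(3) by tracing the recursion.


Computing phi(3) bottom-up:
phi(0) = 0
phi(1) = 1
phi(2) = phi(1) + phi(0) = 1 + 0 = 1
phi(3) = phi(2) + phi(1) = 1 + 1 = 2

2


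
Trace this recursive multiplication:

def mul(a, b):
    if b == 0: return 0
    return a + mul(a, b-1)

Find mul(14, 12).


mul(14, 12) = 14 + mul(14, 11)
mul(14, 11) = 14 + mul(14, 10)
mul(14, 10) = 14 + mul(14, 9)
mul(14, 9) = 14 + mul(14, 8)
mul(14, 8) = 14 + mul(14, 7)
mul(14, 7) = 14 + mul(14, 6)
mul(14, 6) = 14 + mul(14, 5)
mul(14, 5) = 14 + mul(14, 4)
mul(14, 4) = 14 + mul(14, 3)
mul(14, 3) = 14 + mul(14, 2)
mul(14, 2) = 14 + mul(14, 1)
mul(14, 1) = 14 + mul(14, 0)
mul(14, 0) = 0  (base case)
Total: 14 + 14 + 14 + 14 + 14 + 14 + 14 + 14 + 14 + 14 + 14 + 14 + 0 = 168

168


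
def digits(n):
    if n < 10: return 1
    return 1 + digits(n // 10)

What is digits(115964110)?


digits(115964110) = 1 + digits(11596411)
digits(11596411) = 1 + digits(1159641)
digits(1159641) = 1 + digits(115964)
digits(115964) = 1 + digits(11596)
digits(11596) = 1 + digits(1159)
digits(1159) = 1 + digits(115)
digits(115) = 1 + digits(11)
digits(11) = 1 + digits(1)
digits(1) = 1  (base case: 1 < 10)
Unwinding: 1 + 1 + 1 + 1 + 1 + 1 + 1 + 1 + 1 = 9

9


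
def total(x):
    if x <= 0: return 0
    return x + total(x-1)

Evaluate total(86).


total(86)
= 86 + 85 + 84 + 83 + 82 + 81 + 80 + 79 + 78 + 77 + 76 + 75 + 74 + 73 + 72 + 71 + 70 + 69 + 68 + 67 + 66 + 65 + 64 + 63 + 62 + 61 + 60 + 59 + 58 + 57 + 56 + 55 + 54 + 53 + 52 + 51 + 50 + 49 + 48 + 47 + 46 + 45 + 44 + 43 + 42 + 41 + 40 + 39 + 38 + 37 + 36 + 35 + 34 + 33 + 32 + 31 + 30 + 29 + 28 + 27 + 26 + 25 + 24 + 23 + 22 + 21 + 20 + 19 + 18 + 17 + 16 + 15 + 14 + 13 + 12 + 11 + 10 + 9 + 8 + 7 + 6 + 5 + 4 + 3 + 2 + 1 + total(0)
= 86 + 85 + 84 + 83 + 82 + 81 + 80 + 79 + 78 + 77 + 76 + 75 + 74 + 73 + 72 + 71 + 70 + 69 + 68 + 67 + 66 + 65 + 64 + 63 + 62 + 61 + 60 + 59 + 58 + 57 + 56 + 55 + 54 + 53 + 52 + 51 + 50 + 49 + 48 + 47 + 46 + 45 + 44 + 43 + 42 + 41 + 40 + 39 + 38 + 37 + 36 + 35 + 34 + 33 + 32 + 31 + 30 + 29 + 28 + 27 + 26 + 25 + 24 + 23 + 22 + 21 + 20 + 19 + 18 + 17 + 16 + 15 + 14 + 13 + 12 + 11 + 10 + 9 + 8 + 7 + 6 + 5 + 4 + 3 + 2 + 1 + 0
= 3741

3741


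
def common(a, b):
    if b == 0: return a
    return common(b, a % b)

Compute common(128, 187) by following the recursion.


common(128, 187) = common(187, 128)
common(187, 128) = common(128, 59)
common(128, 59) = common(59, 10)
common(59, 10) = common(10, 9)
common(10, 9) = common(9, 1)
common(9, 1) = common(1, 0)
common(1, 0) = 1  (base case)

1


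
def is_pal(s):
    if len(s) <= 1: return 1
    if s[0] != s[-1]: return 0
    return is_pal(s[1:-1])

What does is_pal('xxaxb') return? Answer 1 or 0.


is_pal('xxaxb'): s[0]='x' != s[-1]='b' -> return 0
Result: 0 (not a palindrome)

0


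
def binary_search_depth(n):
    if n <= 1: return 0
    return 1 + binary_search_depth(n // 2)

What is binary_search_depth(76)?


76 / 2 = 38
38 / 2 = 19
19 / 2 = 9
9 / 2 = 4
4 / 2 = 2
2 / 2 = 1
Reached 1 after 6 halvings

6


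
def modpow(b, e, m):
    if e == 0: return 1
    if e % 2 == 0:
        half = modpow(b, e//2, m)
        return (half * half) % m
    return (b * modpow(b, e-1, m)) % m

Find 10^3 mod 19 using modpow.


modpow(10, 3, 19): e is odd, compute modpow(10, 2, 19)
  modpow(10, 2, 19): e is even, compute modpow(10, 1, 19)
    modpow(10, 1, 19): e is odd, compute modpow(10, 0, 19)
      modpow(10, 0, 19) = 1
    (10 * 1) % 19 = 10
  half=10, (10*10) % 19 = 5
(10 * 5) % 19 = 12

12


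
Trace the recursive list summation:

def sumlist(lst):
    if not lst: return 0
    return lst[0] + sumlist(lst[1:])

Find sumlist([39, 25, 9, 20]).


sumlist([39, 25, 9, 20]) = 39 + sumlist([25, 9, 20])
sumlist([25, 9, 20]) = 25 + sumlist([9, 20])
sumlist([9, 20]) = 9 + sumlist([20])
sumlist([20]) = 20 + sumlist([])
sumlist([]) = 0  (base case)
Total: 39 + 25 + 9 + 20 + 0 = 93

93


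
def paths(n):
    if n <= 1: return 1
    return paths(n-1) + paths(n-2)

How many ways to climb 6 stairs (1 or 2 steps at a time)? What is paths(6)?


Building up from base cases:
paths(0) = 1
paths(1) = 1
paths(2) = paths(1) + paths(0) = 1 + 1 = 2
paths(3) = paths(2) + paths(1) = 2 + 1 = 3
paths(4) = paths(3) + paths(2) = 3 + 2 = 5
paths(5) = paths(4) + paths(3) = 5 + 3 = 8
paths(6) = paths(5) + paths(4) = 8 + 5 = 13

13


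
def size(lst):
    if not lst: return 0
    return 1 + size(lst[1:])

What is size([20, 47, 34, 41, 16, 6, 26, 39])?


size([20, 47, 34, 41, 16, 6, 26, 39]) = 1 + size([47, 34, 41, 16, 6, 26, 39])
size([47, 34, 41, 16, 6, 26, 39]) = 1 + size([34, 41, 16, 6, 26, 39])
size([34, 41, 16, 6, 26, 39]) = 1 + size([41, 16, 6, 26, 39])
size([41, 16, 6, 26, 39]) = 1 + size([16, 6, 26, 39])
size([16, 6, 26, 39]) = 1 + size([6, 26, 39])
size([6, 26, 39]) = 1 + size([26, 39])
size([26, 39]) = 1 + size([39])
size([39]) = 1 + size([])
size([]) = 0  (base case)
Unwinding: 1 + 1 + 1 + 1 + 1 + 1 + 1 + 1 + 0 = 8

8


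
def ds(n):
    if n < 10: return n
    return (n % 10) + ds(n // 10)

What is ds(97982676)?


ds(97982676) = 6 + ds(9798267)
ds(9798267) = 7 + ds(979826)
ds(979826) = 6 + ds(97982)
ds(97982) = 2 + ds(9798)
ds(9798) = 8 + ds(979)
ds(979) = 9 + ds(97)
ds(97) = 7 + ds(9)
ds(9) = 9  (base case)
Total: 6 + 7 + 6 + 2 + 8 + 9 + 7 + 9 = 54

54


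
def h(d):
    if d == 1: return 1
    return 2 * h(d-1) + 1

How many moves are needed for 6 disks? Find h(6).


h(6) = 2 * h(5) + 1
h(5) = 2 * h(4) + 1
h(4) = 2 * h(3) + 1
h(3) = 2 * h(2) + 1
h(2) = 2 * h(1) + 1
h(1) = 1  (base case)
h(2) = 2 * 1 + 1 = 3
h(3) = 2 * 3 + 1 = 7
h(4) = 2 * 7 + 1 = 15
h(5) = 2 * 15 + 1 = 31
h(6) = 2 * 31 + 1 = 63

63


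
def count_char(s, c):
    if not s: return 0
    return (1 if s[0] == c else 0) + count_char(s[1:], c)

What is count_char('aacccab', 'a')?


s[0]='a' == 'a' -> 1
s[0]='a' == 'a' -> 1
s[0]='c' != 'a' -> 0
s[0]='c' != 'a' -> 0
s[0]='c' != 'a' -> 0
s[0]='a' == 'a' -> 1
s[0]='b' != 'a' -> 0
Sum: 1 + 1 + 0 + 0 + 0 + 1 + 0 = 3

3


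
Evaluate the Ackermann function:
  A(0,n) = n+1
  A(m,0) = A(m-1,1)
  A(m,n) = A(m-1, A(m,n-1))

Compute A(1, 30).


A(1, 30) = A(0, A(1, 29))
  A(1, 29) = A(0, A(1, 28))
    A(1, 28) = A(0, A(1, 27))
      A(1, 27) = A(0, A(1, 26))
        A(1, 26) = A(0, A(1, 25))
          A(1, 25) = A(0, A(1, 24))
          A(1, 24) = A(0, A(1, 23))
          A(1, 23) = A(0, A(1, 22))
          A(1, 22) = A(0, A(1, 21))
          A(1, 21) = A(0, A(1, 20))
          A(1, 20) = A(0, A(1, 19))
          A(1, 19) = A(0, A(1, 18))
          A(1, 18) = A(0, A(1, 17))
          A(1, 17) = A(0, A(1, 16))
          A(1, 16) = A(0, A(1, 15))
          A(1, 15) = A(0, A(1, 14))
          A(1, 14) = A(0, A(1, 13))
          A(1, 13) = A(0, A(1, 12))
          A(1, 12) = A(0, A(1, 11))
          A(1, 11) = A(0, A(1, 10))
          A(1, 10) = A(0, A(1, 9))
          A(1, 9) = A(0, A(1, 8))
          A(1, 8) = A(0, A(1, 7))
          A(1, 7) = A(0, A(1, 6))
          A(1, 6) = A(0, A(1, 5))
... (trace truncated)
Result: A(1, 30) = 32

32


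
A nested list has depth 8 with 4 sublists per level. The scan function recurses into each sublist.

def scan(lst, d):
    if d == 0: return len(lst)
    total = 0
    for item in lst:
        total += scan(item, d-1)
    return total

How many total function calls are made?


At depth 0 (root): 1 call
At depth 1: each of 1 parents calls scan on 4 children = 4 calls
At depth 2: each of 4 parents calls scan on 4 children = 16 calls
At depth 3: each of 16 parents calls scan on 4 children = 64 calls
At depth 4: each of 64 parents calls scan on 4 children = 256 calls
At depth 5: each of 256 parents calls scan on 4 children = 1024 calls
At depth 6: each of 1024 parents calls scan on 4 children = 4096 calls
At depth 7: each of 4096 parents calls scan on 4 children = 16384 calls
At depth 8: each of 16384 parents calls scan on 4 children = 65536 calls
Total: 1 + 4 + 16 + 64 + 256 + 1024 + 4096 + 16384 + 65536 = 87381

87381


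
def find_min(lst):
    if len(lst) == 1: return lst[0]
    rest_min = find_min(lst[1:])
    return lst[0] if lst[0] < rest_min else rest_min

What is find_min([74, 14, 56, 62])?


find_min([74, 14, 56, 62]): compare 74 with find_min([14, 56, 62])
find_min([14, 56, 62]): compare 14 with find_min([56, 62])
find_min([56, 62]): compare 56 with find_min([62])
find_min([62]) = 62  (base case)
Compare 56 with 62 -> 56
Compare 14 with 56 -> 14
Compare 74 with 14 -> 14

14


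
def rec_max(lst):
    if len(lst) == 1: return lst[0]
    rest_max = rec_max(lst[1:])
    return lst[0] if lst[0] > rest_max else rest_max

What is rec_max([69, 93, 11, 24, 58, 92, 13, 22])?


rec_max([69, 93, 11, 24, 58, 92, 13, 22]): compare 69 with rec_max([93, 11, 24, 58, 92, 13, 22])
rec_max([93, 11, 24, 58, 92, 13, 22]): compare 93 with rec_max([11, 24, 58, 92, 13, 22])
rec_max([11, 24, 58, 92, 13, 22]): compare 11 with rec_max([24, 58, 92, 13, 22])
rec_max([24, 58, 92, 13, 22]): compare 24 with rec_max([58, 92, 13, 22])
rec_max([58, 92, 13, 22]): compare 58 with rec_max([92, 13, 22])
rec_max([92, 13, 22]): compare 92 with rec_max([13, 22])
rec_max([13, 22]): compare 13 with rec_max([22])
rec_max([22]) = 22  (base case)
Compare 13 with 22 -> 22
Compare 92 with 22 -> 92
Compare 58 with 92 -> 92
Compare 24 with 92 -> 92
Compare 11 with 92 -> 92
Compare 93 with 92 -> 93
Compare 69 with 93 -> 93

93


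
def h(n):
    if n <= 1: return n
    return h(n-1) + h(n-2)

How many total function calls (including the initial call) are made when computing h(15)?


Let C(n) = total calls for h(n)
C(0) = 1, C(1) = 1
C(2) = 1 + C(1) + C(0) = 1 + 1 + 1 = 3
C(3) = 1 + C(2) + C(1) = 1 + 3 + 1 = 5
C(4) = 1 + C(3) + C(2) = 1 + 5 + 3 = 9
C(5) = 1 + C(4) + C(3) = 1 + 9 + 5 = 15
C(6) = 1 + C(5) + C(4) = 1 + 15 + 9 = 25
C(7) = 1 + C(6) + C(5) = 1 + 25 + 15 = 41
C(8) = 1 + C(7) + C(6) = 1 + 41 + 25 = 67
C(9) = 1 + C(8) + C(7) = 1 + 67 + 41 = 109
C(10) = 1 + C(9) + C(8) = 1 + 109 + 67 = 177
C(11) = 1 + C(10) + C(9) = 1 + 177 + 109 = 287
C(12) = 1 + C(11) + C(10) = 1 + 287 + 177 = 465
C(13) = 1 + C(12) + C(11) = 1 + 465 + 287 = 753
C(14) = 1 + C(13) + C(12) = 1 + 753 + 465 = 1219
C(15) = 1 + C(14) + C(13) = 1 + 1219 + 753 = 1973

1973


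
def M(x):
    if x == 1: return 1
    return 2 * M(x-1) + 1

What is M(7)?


M(7) = 2 * M(6) + 1
M(6) = 2 * M(5) + 1
M(5) = 2 * M(4) + 1
M(4) = 2 * M(3) + 1
M(3) = 2 * M(2) + 1
M(2) = 2 * M(1) + 1
M(1) = 1  (base case)
M(2) = 2 * 1 + 1 = 3
M(3) = 2 * 3 + 1 = 7
M(4) = 2 * 7 + 1 = 15
M(5) = 2 * 15 + 1 = 31
M(6) = 2 * 31 + 1 = 63
M(7) = 2 * 63 + 1 = 127

127


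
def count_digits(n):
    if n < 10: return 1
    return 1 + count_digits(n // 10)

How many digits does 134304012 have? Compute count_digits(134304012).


count_digits(134304012) = 1 + count_digits(13430401)
count_digits(13430401) = 1 + count_digits(1343040)
count_digits(1343040) = 1 + count_digits(134304)
count_digits(134304) = 1 + count_digits(13430)
count_digits(13430) = 1 + count_digits(1343)
count_digits(1343) = 1 + count_digits(134)
count_digits(134) = 1 + count_digits(13)
count_digits(13) = 1 + count_digits(1)
count_digits(1) = 1  (base case: 1 < 10)
Unwinding: 1 + 1 + 1 + 1 + 1 + 1 + 1 + 1 + 1 = 9

9


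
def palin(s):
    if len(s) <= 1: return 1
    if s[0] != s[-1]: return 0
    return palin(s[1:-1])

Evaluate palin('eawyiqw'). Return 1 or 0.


palin('eawyiqw'): s[0]='e' != s[-1]='w' -> return 0
Result: 0 (not a palindrome)

0


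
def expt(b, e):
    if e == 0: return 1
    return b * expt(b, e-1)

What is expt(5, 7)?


expt(5, 7)
= 5 * expt(5, 6)
= 5 * 5 * expt(5, 5)
= 5 * 5 * 5 * expt(5, 4)
= 5 * 5 * 5 * 5 * expt(5, 3)
= 5 * 5 * 5 * 5 * 5 * expt(5, 2)
= 5 * 5 * 5 * 5 * 5 * 5 * expt(5, 1)
= 5 * 5 * 5 * 5 * 5 * 5 * 5 * expt(5, 0)
= 5 * 5 * 5 * 5 * 5 * 5 * 5 * 1
= 78125

78125


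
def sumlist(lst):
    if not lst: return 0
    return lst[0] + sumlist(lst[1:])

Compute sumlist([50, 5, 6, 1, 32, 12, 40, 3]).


sumlist([50, 5, 6, 1, 32, 12, 40, 3]) = 50 + sumlist([5, 6, 1, 32, 12, 40, 3])
sumlist([5, 6, 1, 32, 12, 40, 3]) = 5 + sumlist([6, 1, 32, 12, 40, 3])
sumlist([6, 1, 32, 12, 40, 3]) = 6 + sumlist([1, 32, 12, 40, 3])
sumlist([1, 32, 12, 40, 3]) = 1 + sumlist([32, 12, 40, 3])
sumlist([32, 12, 40, 3]) = 32 + sumlist([12, 40, 3])
sumlist([12, 40, 3]) = 12 + sumlist([40, 3])
sumlist([40, 3]) = 40 + sumlist([3])
sumlist([3]) = 3 + sumlist([])
sumlist([]) = 0  (base case)
Total: 50 + 5 + 6 + 1 + 32 + 12 + 40 + 3 + 0 = 149

149


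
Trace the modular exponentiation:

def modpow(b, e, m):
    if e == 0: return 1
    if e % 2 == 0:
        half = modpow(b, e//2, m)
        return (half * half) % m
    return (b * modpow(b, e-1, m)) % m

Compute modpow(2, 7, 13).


modpow(2, 7, 13): e is odd, compute modpow(2, 6, 13)
  modpow(2, 6, 13): e is even, compute modpow(2, 3, 13)
    modpow(2, 3, 13): e is odd, compute modpow(2, 2, 13)
      modpow(2, 2, 13): e is even, compute modpow(2, 1, 13)
        modpow(2, 1, 13): e is odd, compute modpow(2, 0, 13)
          modpow(2, 0, 13) = 1
        (2 * 1) % 13 = 2
      half=2, (2*2) % 13 = 4
    (2 * 4) % 13 = 8
  half=8, (8*8) % 13 = 12
(2 * 12) % 13 = 11

11


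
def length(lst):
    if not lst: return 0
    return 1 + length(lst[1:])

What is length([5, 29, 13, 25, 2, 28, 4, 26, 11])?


length([5, 29, 13, 25, 2, 28, 4, 26, 11]) = 1 + length([29, 13, 25, 2, 28, 4, 26, 11])
length([29, 13, 25, 2, 28, 4, 26, 11]) = 1 + length([13, 25, 2, 28, 4, 26, 11])
length([13, 25, 2, 28, 4, 26, 11]) = 1 + length([25, 2, 28, 4, 26, 11])
length([25, 2, 28, 4, 26, 11]) = 1 + length([2, 28, 4, 26, 11])
length([2, 28, 4, 26, 11]) = 1 + length([28, 4, 26, 11])
length([28, 4, 26, 11]) = 1 + length([4, 26, 11])
length([4, 26, 11]) = 1 + length([26, 11])
length([26, 11]) = 1 + length([11])
length([11]) = 1 + length([])
length([]) = 0  (base case)
Unwinding: 1 + 1 + 1 + 1 + 1 + 1 + 1 + 1 + 1 + 0 = 9

9


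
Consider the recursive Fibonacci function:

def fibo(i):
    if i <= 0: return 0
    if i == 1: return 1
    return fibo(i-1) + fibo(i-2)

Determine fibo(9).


Computing fibo(9) bottom-up:
fibo(0) = 0
fibo(1) = 1
fibo(2) = fibo(1) + fibo(0) = 1 + 0 = 1
fibo(3) = fibo(2) + fibo(1) = 1 + 1 = 2
fibo(4) = fibo(3) + fibo(2) = 2 + 1 = 3
fibo(5) = fibo(4) + fibo(3) = 3 + 2 = 5
fibo(6) = fibo(5) + fibo(4) = 5 + 3 = 8
fibo(7) = fibo(6) + fibo(5) = 8 + 5 = 13
fibo(8) = fibo(7) + fibo(6) = 13 + 8 = 21
fibo(9) = fibo(8) + fibo(7) = 21 + 13 = 34

34


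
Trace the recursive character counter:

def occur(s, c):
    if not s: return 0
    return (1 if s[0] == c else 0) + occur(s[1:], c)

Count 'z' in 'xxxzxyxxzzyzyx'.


s[0]='x' != 'z' -> 0
s[0]='x' != 'z' -> 0
s[0]='x' != 'z' -> 0
s[0]='z' == 'z' -> 1
s[0]='x' != 'z' -> 0
s[0]='y' != 'z' -> 0
s[0]='x' != 'z' -> 0
s[0]='x' != 'z' -> 0
s[0]='z' == 'z' -> 1
s[0]='z' == 'z' -> 1
s[0]='y' != 'z' -> 0
s[0]='z' == 'z' -> 1
s[0]='y' != 'z' -> 0
s[0]='x' != 'z' -> 0
Sum: 0 + 0 + 0 + 1 + 0 + 0 + 0 + 0 + 1 + 1 + 0 + 1 + 0 + 0 = 4

4


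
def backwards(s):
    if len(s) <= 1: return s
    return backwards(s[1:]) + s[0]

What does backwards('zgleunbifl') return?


backwards('zgleunbifl') = backwards('gleunbifl') + 'z'
backwards('gleunbifl') = backwards('leunbifl') + 'g'
backwards('leunbifl') = backwards('eunbifl') + 'l'
backwards('eunbifl') = backwards('unbifl') + 'e'
backwards('unbifl') = backwards('nbifl') + 'u'
backwards('nbifl') = backwards('bifl') + 'n'
backwards('bifl') = backwards('ifl') + 'b'
backwards('ifl') = backwards('fl') + 'i'
backwards('fl') = backwards('l') + 'f'
backwards('l') = 'l'  (base case)
Concatenating: 'l' + 'f' + 'i' + 'b' + 'n' + 'u' + 'e' + 'l' + 'g' + 'z' = 'lfibnuelgz'

lfibnuelgz


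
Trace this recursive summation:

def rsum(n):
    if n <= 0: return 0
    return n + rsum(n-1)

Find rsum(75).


rsum(75)
= 75 + 74 + 73 + 72 + 71 + 70 + 69 + 68 + 67 + 66 + 65 + 64 + 63 + 62 + 61 + 60 + 59 + 58 + 57 + 56 + 55 + 54 + 53 + 52 + 51 + 50 + 49 + 48 + 47 + 46 + 45 + 44 + 43 + 42 + 41 + 40 + 39 + 38 + 37 + 36 + 35 + 34 + 33 + 32 + 31 + 30 + 29 + 28 + 27 + 26 + 25 + 24 + 23 + 22 + 21 + 20 + 19 + 18 + 17 + 16 + 15 + 14 + 13 + 12 + 11 + 10 + 9 + 8 + 7 + 6 + 5 + 4 + 3 + 2 + 1 + rsum(0)
= 75 + 74 + 73 + 72 + 71 + 70 + 69 + 68 + 67 + 66 + 65 + 64 + 63 + 62 + 61 + 60 + 59 + 58 + 57 + 56 + 55 + 54 + 53 + 52 + 51 + 50 + 49 + 48 + 47 + 46 + 45 + 44 + 43 + 42 + 41 + 40 + 39 + 38 + 37 + 36 + 35 + 34 + 33 + 32 + 31 + 30 + 29 + 28 + 27 + 26 + 25 + 24 + 23 + 22 + 21 + 20 + 19 + 18 + 17 + 16 + 15 + 14 + 13 + 12 + 11 + 10 + 9 + 8 + 7 + 6 + 5 + 4 + 3 + 2 + 1 + 0
= 2850

2850


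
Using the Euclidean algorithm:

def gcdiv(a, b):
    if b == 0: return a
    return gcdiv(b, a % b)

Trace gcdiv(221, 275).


gcdiv(221, 275) = gcdiv(275, 221)
gcdiv(275, 221) = gcdiv(221, 54)
gcdiv(221, 54) = gcdiv(54, 5)
gcdiv(54, 5) = gcdiv(5, 4)
gcdiv(5, 4) = gcdiv(4, 1)
gcdiv(4, 1) = gcdiv(1, 0)
gcdiv(1, 0) = 1  (base case)

1


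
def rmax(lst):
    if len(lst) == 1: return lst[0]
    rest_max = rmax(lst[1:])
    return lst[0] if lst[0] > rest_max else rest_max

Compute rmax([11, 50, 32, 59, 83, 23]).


rmax([11, 50, 32, 59, 83, 23]): compare 11 with rmax([50, 32, 59, 83, 23])
rmax([50, 32, 59, 83, 23]): compare 50 with rmax([32, 59, 83, 23])
rmax([32, 59, 83, 23]): compare 32 with rmax([59, 83, 23])
rmax([59, 83, 23]): compare 59 with rmax([83, 23])
rmax([83, 23]): compare 83 with rmax([23])
rmax([23]) = 23  (base case)
Compare 83 with 23 -> 83
Compare 59 with 83 -> 83
Compare 32 with 83 -> 83
Compare 50 with 83 -> 83
Compare 11 with 83 -> 83

83


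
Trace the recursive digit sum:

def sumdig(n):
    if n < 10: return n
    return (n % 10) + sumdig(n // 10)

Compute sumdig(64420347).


sumdig(64420347) = 7 + sumdig(6442034)
sumdig(6442034) = 4 + sumdig(644203)
sumdig(644203) = 3 + sumdig(64420)
sumdig(64420) = 0 + sumdig(6442)
sumdig(6442) = 2 + sumdig(644)
sumdig(644) = 4 + sumdig(64)
sumdig(64) = 4 + sumdig(6)
sumdig(6) = 6  (base case)
Total: 7 + 4 + 3 + 0 + 2 + 4 + 4 + 6 = 30

30


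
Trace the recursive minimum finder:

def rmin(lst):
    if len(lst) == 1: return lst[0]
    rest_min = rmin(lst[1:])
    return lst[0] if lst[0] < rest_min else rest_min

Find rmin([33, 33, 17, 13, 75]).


rmin([33, 33, 17, 13, 75]): compare 33 with rmin([33, 17, 13, 75])
rmin([33, 17, 13, 75]): compare 33 with rmin([17, 13, 75])
rmin([17, 13, 75]): compare 17 with rmin([13, 75])
rmin([13, 75]): compare 13 with rmin([75])
rmin([75]) = 75  (base case)
Compare 13 with 75 -> 13
Compare 17 with 13 -> 13
Compare 33 with 13 -> 13
Compare 33 with 13 -> 13

13


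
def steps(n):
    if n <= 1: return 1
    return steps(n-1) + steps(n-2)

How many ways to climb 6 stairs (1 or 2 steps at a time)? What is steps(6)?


Building up from base cases:
steps(0) = 1
steps(1) = 1
steps(2) = steps(1) + steps(0) = 1 + 1 = 2
steps(3) = steps(2) + steps(1) = 2 + 1 = 3
steps(4) = steps(3) + steps(2) = 3 + 2 = 5
steps(5) = steps(4) + steps(3) = 5 + 3 = 8
steps(6) = steps(5) + steps(4) = 8 + 5 = 13

13


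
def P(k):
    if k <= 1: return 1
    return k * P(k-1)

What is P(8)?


P(8)
= 8 * P(7)
= 8 * 7 * P(6)
= 8 * 7 * 6 * P(5)
= 8 * 7 * 6 * 5 * P(4)
= 8 * 7 * 6 * 5 * 4 * P(3)
= 8 * 7 * 6 * 5 * 4 * 3 * P(2)
= 8 * 7 * 6 * 5 * 4 * 3 * 2 * P(1)
= 8 * 7 * 6 * 5 * 4 * 3 * 2 * 1
= 40320

40320


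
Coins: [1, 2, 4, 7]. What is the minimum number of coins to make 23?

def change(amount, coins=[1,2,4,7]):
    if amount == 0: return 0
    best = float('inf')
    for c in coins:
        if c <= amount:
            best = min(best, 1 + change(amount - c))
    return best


Building up with DP:
change(0) = 0
change(1) = min(1+change(0)=1+0=1) = 1
change(2) = min(1+change(1)=1+1=2, 1+change(0)=1+0=1) = 1
change(3) = min(1+change(2)=1+1=2, 1+change(1)=1+1=2) = 2
change(4) = min(1+change(3)=1+2=3, 1+change(2)=1+1=2, 1+change(0)=1+0=1) = 1
change(5) = min(1+change(4)=1+1=2, 1+change(3)=1+2=3, 1+change(1)=1+1=2) = 2
change(6) = min(1+change(5)=1+2=3, 1+change(4)=1+1=2, 1+change(2)=1+1=2) = 2
change(7) = min(1+change(6)=1+2=3, 1+change(5)=1+2=3, 1+change(3)=1+2=3, 1+change(0)=1+0=1) = 1
change(8) = min(1+change(7)=1+1=2, 1+change(6)=1+2=3, 1+change(4)=1+1=2, 1+change(1)=1+1=2) = 2
change(9) = min(1+change(8)=1+2=3, 1+change(7)=1+1=2, 1+change(5)=1+2=3, 1+change(2)=1+1=2) = 2
change(10) = min(1+change(9)=1+2=3, 1+change(8)=1+2=3, 1+change(6)=1+2=3, 1+change(3)=1+2=3) = 3
change(11) = min(1+change(10)=1+3=4, 1+change(9)=1+2=3, 1+change(7)=1+1=2, 1+change(4)=1+1=2) = 2
change(12) = min(1+change(11)=1+2=3, 1+change(10)=1+3=4, 1+change(8)=1+2=3, 1+change(5)=1+2=3) = 3
change(13) = min(1+change(12)=1+3=4, 1+change(11)=1+2=3, 1+change(9)=1+2=3, 1+change(6)=1+2=3) = 3
change(14) = min(1+change(13)=1+3=4, 1+change(12)=1+3=4, 1+change(10)=1+3=4, 1+change(7)=1+1=2) = 2
change(15) = min(1+change(14)=1+2=3, 1+change(13)=1+3=4, 1+change(11)=1+2=3, 1+change(8)=1+2=3) = 3
change(16) = min(1+change(15)=1+3=4, 1+change(14)=1+2=3, 1+change(12)=1+3=4, 1+change(9)=1+2=3) = 3
change(17) = min(1+change(16)=1+3=4, 1+change(15)=1+3=4, 1+change(13)=1+3=4, 1+change(10)=1+3=4) = 4
change(18) = min(1+change(17)=1+4=5, 1+change(16)=1+3=4, 1+change(14)=1+2=3, 1+change(11)=1+2=3) = 3
change(19) = min(1+change(18)=1+3=4, 1+change(17)=1+4=5, 1+change(15)=1+3=4, 1+change(12)=1+3=4) = 4
change(20) = min(1+change(19)=1+4=5, 1+change(18)=1+3=4, 1+change(16)=1+3=4, 1+change(13)=1+3=4) = 4
change(21) = min(1+change(20)=1+4=5, 1+change(19)=1+4=5, 1+change(17)=1+4=5, 1+change(14)=1+2=3) = 3
change(22) = min(1+change(21)=1+3=4, 1+change(20)=1+4=5, 1+change(18)=1+3=4, 1+change(15)=1+3=4) = 4
change(23) = min(1+change(22)=1+4=5, 1+change(21)=1+3=4, 1+change(19)=1+4=5, 1+change(16)=1+3=4) = 4

4


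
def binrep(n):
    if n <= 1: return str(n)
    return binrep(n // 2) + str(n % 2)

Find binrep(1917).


binrep(1917) = binrep(958) + '1'
binrep(958) = binrep(479) + '0'
binrep(479) = binrep(239) + '1'
binrep(239) = binrep(119) + '1'
binrep(119) = binrep(59) + '1'
binrep(59) = binrep(29) + '1'
binrep(29) = binrep(14) + '1'
binrep(14) = binrep(7) + '0'
binrep(7) = binrep(3) + '1'
binrep(3) = binrep(1) + '1'
binrep(1) = '1'  (base case)
Concatenating: '1' + '1' + '1' + '0' + '1' + '1' + '1' + '1' + '1' + '0' + '1' = '11101111101'

11101111101


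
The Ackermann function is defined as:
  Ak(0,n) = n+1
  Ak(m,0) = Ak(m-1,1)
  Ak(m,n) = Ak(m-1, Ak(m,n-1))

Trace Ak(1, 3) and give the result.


Ak(1, 3) = Ak(0, Ak(1, 2))
  Ak(1, 2) = Ak(0, Ak(1, 1))
    Ak(1, 1) = Ak(0, Ak(1, 0))
      Ak(1, 0) = Ak(0, 1)
        Ak(0, 1) = 2
      = Ak(0, 2)
      Ak(0, 2) = 3
    = Ak(0, 3)
    Ak(0, 3) = 4
  = Ak(0, 4)
  Ak(0, 4) = 5
Result: Ak(1, 3) = 5

5


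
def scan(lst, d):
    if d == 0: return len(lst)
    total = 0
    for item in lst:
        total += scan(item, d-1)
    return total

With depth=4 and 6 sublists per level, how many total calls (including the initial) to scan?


At depth 0 (root): 1 call
At depth 1: each of 1 parents calls scan on 6 children = 6 calls
At depth 2: each of 6 parents calls scan on 6 children = 36 calls
At depth 3: each of 36 parents calls scan on 6 children = 216 calls
At depth 4: each of 216 parents calls scan on 6 children = 1296 calls
Total: 1 + 6 + 36 + 216 + 1296 = 1555

1555


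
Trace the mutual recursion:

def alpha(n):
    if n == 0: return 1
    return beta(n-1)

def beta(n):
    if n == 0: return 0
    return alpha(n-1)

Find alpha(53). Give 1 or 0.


alpha(53) = beta(52)
beta(52) = alpha(51)
alpha(51) = beta(50)
beta(50) = alpha(49)
alpha(49) = beta(48)
beta(48) = alpha(47)
alpha(47) = beta(46)
beta(46) = alpha(45)
alpha(45) = beta(44)
beta(44) = alpha(43)
alpha(43) = beta(42)
beta(42) = alpha(41)
alpha(41) = beta(40)
beta(40) = alpha(39)
alpha(39) = beta(38)
beta(38) = alpha(37)
alpha(37) = beta(36)
beta(36) = alpha(35)
alpha(35) = beta(34)
beta(34) = alpha(33)
alpha(33) = beta(32)
beta(32) = alpha(31)
alpha(31) = beta(30)
beta(30) = alpha(29)
alpha(29) = beta(28)
beta(28) = alpha(27)
alpha(27) = beta(26)
beta(26) = alpha(25)
alpha(25) = beta(24)
beta(24) = alpha(23)
alpha(23) = beta(22)
beta(22) = alpha(21)
alpha(21) = beta(20)
beta(20) = alpha(19)
alpha(19) = beta(18)
beta(18) = alpha(17)
alpha(17) = beta(16)
beta(16) = alpha(15)
alpha(15) = beta(14)
beta(14) = alpha(13)
alpha(13) = beta(12)
beta(12) = alpha(11)
alpha(11) = beta(10)
beta(10) = alpha(9)
alpha(9) = beta(8)
beta(8) = alpha(7)
alpha(7) = beta(6)
beta(6) = alpha(5)
alpha(5) = beta(4)
beta(4) = alpha(3)
alpha(3) = beta(2)
beta(2) = alpha(1)
alpha(1) = beta(0)
beta(0) = 0  (base case)
Result: 0

0


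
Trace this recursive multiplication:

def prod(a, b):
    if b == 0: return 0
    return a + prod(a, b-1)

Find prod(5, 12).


prod(5, 12) = 5 + prod(5, 11)
prod(5, 11) = 5 + prod(5, 10)
prod(5, 10) = 5 + prod(5, 9)
prod(5, 9) = 5 + prod(5, 8)
prod(5, 8) = 5 + prod(5, 7)
prod(5, 7) = 5 + prod(5, 6)
prod(5, 6) = 5 + prod(5, 5)
prod(5, 5) = 5 + prod(5, 4)
prod(5, 4) = 5 + prod(5, 3)
prod(5, 3) = 5 + prod(5, 2)
prod(5, 2) = 5 + prod(5, 1)
prod(5, 1) = 5 + prod(5, 0)
prod(5, 0) = 0  (base case)
Total: 5 + 5 + 5 + 5 + 5 + 5 + 5 + 5 + 5 + 5 + 5 + 5 + 0 = 60

60


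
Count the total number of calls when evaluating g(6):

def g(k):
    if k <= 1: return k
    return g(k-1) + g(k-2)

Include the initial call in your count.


Let C(n) = total calls for g(n)
C(0) = 1, C(1) = 1
C(2) = 1 + C(1) + C(0) = 1 + 1 + 1 = 3
C(3) = 1 + C(2) + C(1) = 1 + 3 + 1 = 5
C(4) = 1 + C(3) + C(2) = 1 + 5 + 3 = 9
C(5) = 1 + C(4) + C(3) = 1 + 9 + 5 = 15
C(6) = 1 + C(5) + C(4) = 1 + 15 + 9 = 25

25


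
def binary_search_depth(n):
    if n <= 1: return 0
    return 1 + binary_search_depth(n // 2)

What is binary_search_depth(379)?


379 / 2 = 189
189 / 2 = 94
94 / 2 = 47
47 / 2 = 23
23 / 2 = 11
11 / 2 = 5
5 / 2 = 2
2 / 2 = 1
Reached 1 after 8 halvings

8


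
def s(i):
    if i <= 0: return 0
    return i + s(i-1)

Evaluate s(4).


s(4)
= 4 + 3 + 2 + 1 + s(0)
= 4 + 3 + 2 + 1 + 0
= 10

10


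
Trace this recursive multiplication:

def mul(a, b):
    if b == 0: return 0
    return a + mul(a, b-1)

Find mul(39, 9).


mul(39, 9) = 39 + mul(39, 8)
mul(39, 8) = 39 + mul(39, 7)
mul(39, 7) = 39 + mul(39, 6)
mul(39, 6) = 39 + mul(39, 5)
mul(39, 5) = 39 + mul(39, 4)
mul(39, 4) = 39 + mul(39, 3)
mul(39, 3) = 39 + mul(39, 2)
mul(39, 2) = 39 + mul(39, 1)
mul(39, 1) = 39 + mul(39, 0)
mul(39, 0) = 0  (base case)
Total: 39 + 39 + 39 + 39 + 39 + 39 + 39 + 39 + 39 + 0 = 351

351


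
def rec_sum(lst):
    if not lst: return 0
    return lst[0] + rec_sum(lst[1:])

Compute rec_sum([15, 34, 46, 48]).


rec_sum([15, 34, 46, 48]) = 15 + rec_sum([34, 46, 48])
rec_sum([34, 46, 48]) = 34 + rec_sum([46, 48])
rec_sum([46, 48]) = 46 + rec_sum([48])
rec_sum([48]) = 48 + rec_sum([])
rec_sum([]) = 0  (base case)
Total: 15 + 34 + 46 + 48 + 0 = 143

143


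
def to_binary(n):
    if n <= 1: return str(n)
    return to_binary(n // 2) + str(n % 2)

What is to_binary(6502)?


to_binary(6502) = to_binary(3251) + '0'
to_binary(3251) = to_binary(1625) + '1'
to_binary(1625) = to_binary(812) + '1'
to_binary(812) = to_binary(406) + '0'
to_binary(406) = to_binary(203) + '0'
to_binary(203) = to_binary(101) + '1'
to_binary(101) = to_binary(50) + '1'
to_binary(50) = to_binary(25) + '0'
to_binary(25) = to_binary(12) + '1'
to_binary(12) = to_binary(6) + '0'
to_binary(6) = to_binary(3) + '0'
to_binary(3) = to_binary(1) + '1'
to_binary(1) = '1'  (base case)
Concatenating: '1' + '1' + '0' + '0' + '1' + '0' + '1' + '1' + '0' + '0' + '1' + '1' + '0' = '1100101100110'

1100101100110


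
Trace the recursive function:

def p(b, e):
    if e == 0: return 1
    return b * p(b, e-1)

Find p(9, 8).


p(9, 8)
= 9 * p(9, 7)
= 9 * 9 * p(9, 6)
= 9 * 9 * 9 * p(9, 5)
= 9 * 9 * 9 * 9 * p(9, 4)
= 9 * 9 * 9 * 9 * 9 * p(9, 3)
= 9 * 9 * 9 * 9 * 9 * 9 * p(9, 2)
= 9 * 9 * 9 * 9 * 9 * 9 * 9 * p(9, 1)
= 9 * 9 * 9 * 9 * 9 * 9 * 9 * 9 * p(9, 0)
= 9 * 9 * 9 * 9 * 9 * 9 * 9 * 9 * 1
= 43046721

43046721


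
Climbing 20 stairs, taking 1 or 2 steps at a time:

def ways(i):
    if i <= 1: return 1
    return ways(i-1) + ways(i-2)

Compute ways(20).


Building up from base cases:
ways(0) = 1
ways(1) = 1
ways(2) = ways(1) + ways(0) = 1 + 1 = 2
ways(3) = ways(2) + ways(1) = 2 + 1 = 3
ways(4) = ways(3) + ways(2) = 3 + 2 = 5
ways(5) = ways(4) + ways(3) = 5 + 3 = 8
ways(6) = ways(5) + ways(4) = 8 + 5 = 13
ways(7) = ways(6) + ways(5) = 13 + 8 = 21
ways(8) = ways(7) + ways(6) = 21 + 13 = 34
ways(9) = ways(8) + ways(7) = 34 + 21 = 55
ways(10) = ways(9) + ways(8) = 55 + 34 = 89
ways(11) = ways(10) + ways(9) = 89 + 55 = 144
ways(12) = ways(11) + ways(10) = 144 + 89 = 233
ways(13) = ways(12) + ways(11) = 233 + 144 = 377
ways(14) = ways(13) + ways(12) = 377 + 233 = 610
ways(15) = ways(14) + ways(13) = 610 + 377 = 987
ways(16) = ways(15) + ways(14) = 987 + 610 = 1597
ways(17) = ways(16) + ways(15) = 1597 + 987 = 2584
ways(18) = ways(17) + ways(16) = 2584 + 1597 = 4181
ways(19) = ways(18) + ways(17) = 4181 + 2584 = 6765
ways(20) = ways(19) + ways(18) = 6765 + 4181 = 10946

10946


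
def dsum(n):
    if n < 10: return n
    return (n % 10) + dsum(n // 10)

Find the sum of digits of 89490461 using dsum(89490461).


dsum(89490461) = 1 + dsum(8949046)
dsum(8949046) = 6 + dsum(894904)
dsum(894904) = 4 + dsum(89490)
dsum(89490) = 0 + dsum(8949)
dsum(8949) = 9 + dsum(894)
dsum(894) = 4 + dsum(89)
dsum(89) = 9 + dsum(8)
dsum(8) = 8  (base case)
Total: 1 + 6 + 4 + 0 + 9 + 4 + 9 + 8 = 41

41


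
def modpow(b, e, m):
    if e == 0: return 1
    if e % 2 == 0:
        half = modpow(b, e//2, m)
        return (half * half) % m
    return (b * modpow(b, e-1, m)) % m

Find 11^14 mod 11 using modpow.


modpow(11, 14, 11): e is even, compute modpow(11, 7, 11)
  modpow(11, 7, 11): e is odd, compute modpow(11, 6, 11)
    modpow(11, 6, 11): e is even, compute modpow(11, 3, 11)
      modpow(11, 3, 11): e is odd, compute modpow(11, 2, 11)
        modpow(11, 2, 11): e is even, compute modpow(11, 1, 11)
          modpow(11, 1, 11): e is odd, compute modpow(11, 0, 11)
          modpow(11, 0, 11) = 1
          (11 * 1) % 11 = 0
        half=0, (0*0) % 11 = 0
      (11 * 0) % 11 = 0
    half=0, (0*0) % 11 = 0
  (11 * 0) % 11 = 0
half=0, (0*0) % 11 = 0

0


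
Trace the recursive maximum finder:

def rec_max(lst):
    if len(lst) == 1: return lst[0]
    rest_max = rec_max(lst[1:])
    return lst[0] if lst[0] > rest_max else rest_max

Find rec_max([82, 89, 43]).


rec_max([82, 89, 43]): compare 82 with rec_max([89, 43])
rec_max([89, 43]): compare 89 with rec_max([43])
rec_max([43]) = 43  (base case)
Compare 89 with 43 -> 89
Compare 82 with 89 -> 89

89


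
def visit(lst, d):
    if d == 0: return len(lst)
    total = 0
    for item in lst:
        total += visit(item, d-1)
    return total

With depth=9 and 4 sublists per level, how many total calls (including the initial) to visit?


At depth 0 (root): 1 call
At depth 1: each of 1 parents calls visit on 4 children = 4 calls
At depth 2: each of 4 parents calls visit on 4 children = 16 calls
At depth 3: each of 16 parents calls visit on 4 children = 64 calls
At depth 4: each of 64 parents calls visit on 4 children = 256 calls
At depth 5: each of 256 parents calls visit on 4 children = 1024 calls
At depth 6: each of 1024 parents calls visit on 4 children = 4096 calls
At depth 7: each of 4096 parents calls visit on 4 children = 16384 calls
At depth 8: each of 16384 parents calls visit on 4 children = 65536 calls
At depth 9: each of 65536 parents calls visit on 4 children = 262144 calls
Total: 1 + 4 + 16 + 64 + 256 + 1024 + 4096 + 16384 + 65536 + 262144 = 349525

349525


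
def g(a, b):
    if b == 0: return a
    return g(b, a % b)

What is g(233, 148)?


g(233, 148) = g(148, 85)
g(148, 85) = g(85, 63)
g(85, 63) = g(63, 22)
g(63, 22) = g(22, 19)
g(22, 19) = g(19, 3)
g(19, 3) = g(3, 1)
g(3, 1) = g(1, 0)
g(1, 0) = 1  (base case)

1


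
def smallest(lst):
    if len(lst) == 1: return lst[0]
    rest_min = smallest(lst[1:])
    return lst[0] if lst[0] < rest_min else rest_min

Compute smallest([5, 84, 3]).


smallest([5, 84, 3]): compare 5 with smallest([84, 3])
smallest([84, 3]): compare 84 with smallest([3])
smallest([3]) = 3  (base case)
Compare 84 with 3 -> 3
Compare 5 with 3 -> 3

3


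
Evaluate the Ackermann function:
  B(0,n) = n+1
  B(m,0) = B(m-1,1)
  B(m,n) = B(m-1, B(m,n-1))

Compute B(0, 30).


B(0, 30) = 31
Result: B(0, 30) = 31

31


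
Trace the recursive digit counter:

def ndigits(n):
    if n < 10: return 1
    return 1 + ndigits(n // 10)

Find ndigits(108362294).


ndigits(108362294) = 1 + ndigits(10836229)
ndigits(10836229) = 1 + ndigits(1083622)
ndigits(1083622) = 1 + ndigits(108362)
ndigits(108362) = 1 + ndigits(10836)
ndigits(10836) = 1 + ndigits(1083)
ndigits(1083) = 1 + ndigits(108)
ndigits(108) = 1 + ndigits(10)
ndigits(10) = 1 + ndigits(1)
ndigits(1) = 1  (base case: 1 < 10)
Unwinding: 1 + 1 + 1 + 1 + 1 + 1 + 1 + 1 + 1 = 9

9


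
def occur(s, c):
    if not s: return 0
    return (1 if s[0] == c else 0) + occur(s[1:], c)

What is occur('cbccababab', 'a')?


s[0]='c' != 'a' -> 0
s[0]='b' != 'a' -> 0
s[0]='c' != 'a' -> 0
s[0]='c' != 'a' -> 0
s[0]='a' == 'a' -> 1
s[0]='b' != 'a' -> 0
s[0]='a' == 'a' -> 1
s[0]='b' != 'a' -> 0
s[0]='a' == 'a' -> 1
s[0]='b' != 'a' -> 0
Sum: 0 + 0 + 0 + 0 + 1 + 0 + 1 + 0 + 1 + 0 = 3

3


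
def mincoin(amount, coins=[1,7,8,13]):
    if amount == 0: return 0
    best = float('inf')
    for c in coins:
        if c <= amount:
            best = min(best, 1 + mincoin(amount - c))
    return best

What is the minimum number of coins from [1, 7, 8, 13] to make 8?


Building up with DP:
mincoin(0) = 0
mincoin(1) = min(1+mincoin(0)=1+0=1) = 1
mincoin(2) = min(1+mincoin(1)=1+1=2) = 2
mincoin(3) = min(1+mincoin(2)=1+2=3) = 3
mincoin(4) = min(1+mincoin(3)=1+3=4) = 4
mincoin(5) = min(1+mincoin(4)=1+4=5) = 5
mincoin(6) = min(1+mincoin(5)=1+5=6) = 6
mincoin(7) = min(1+mincoin(6)=1+6=7, 1+mincoin(0)=1+0=1) = 1
mincoin(8) = min(1+mincoin(7)=1+1=2, 1+mincoin(1)=1+1=2, 1+mincoin(0)=1+0=1) = 1

1


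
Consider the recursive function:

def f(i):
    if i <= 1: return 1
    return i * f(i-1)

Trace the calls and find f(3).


f(3)
= 3 * f(2)
= 3 * 2 * f(1)
= 3 * 2 * 1
= 6

6


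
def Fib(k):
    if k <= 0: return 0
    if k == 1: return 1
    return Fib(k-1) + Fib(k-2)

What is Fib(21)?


Computing Fib(21) bottom-up:
Fib(0) = 0
Fib(1) = 1
Fib(2) = Fib(1) + Fib(0) = 1 + 0 = 1
Fib(3) = Fib(2) + Fib(1) = 1 + 1 = 2
Fib(4) = Fib(3) + Fib(2) = 2 + 1 = 3
Fib(5) = Fib(4) + Fib(3) = 3 + 2 = 5
Fib(6) = Fib(5) + Fib(4) = 5 + 3 = 8
Fib(7) = Fib(6) + Fib(5) = 8 + 5 = 13
Fib(8) = Fib(7) + Fib(6) = 13 + 8 = 21
Fib(9) = Fib(8) + Fib(7) = 21 + 13 = 34
Fib(10) = Fib(9) + Fib(8) = 34 + 21 = 55
Fib(11) = Fib(10) + Fib(9) = 55 + 34 = 89
Fib(12) = Fib(11) + Fib(10) = 89 + 55 = 144
Fib(13) = Fib(12) + Fib(11) = 144 + 89 = 233
Fib(14) = Fib(13) + Fib(12) = 233 + 144 = 377
Fib(15) = Fib(14) + Fib(13) = 377 + 233 = 610
Fib(16) = Fib(15) + Fib(14) = 610 + 377 = 987
Fib(17) = Fib(16) + Fib(15) = 987 + 610 = 1597
Fib(18) = Fib(17) + Fib(16) = 1597 + 987 = 2584
Fib(19) = Fib(18) + Fib(17) = 2584 + 1597 = 4181
Fib(20) = Fib(19) + Fib(18) = 4181 + 2584 = 6765
Fib(21) = Fib(20) + Fib(19) = 6765 + 4181 = 10946

10946


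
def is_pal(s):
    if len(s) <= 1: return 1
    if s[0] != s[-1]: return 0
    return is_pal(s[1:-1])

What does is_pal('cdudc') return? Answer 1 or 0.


is_pal('cdudc'): s[0]='c' == s[-1]='c' -> check is_pal('dud')
is_pal('dud'): s[0]='d' == s[-1]='d' -> check is_pal('u')
is_pal('u'): len <= 1 -> return 1  (base case)
Result: 1 (palindrome)

1
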